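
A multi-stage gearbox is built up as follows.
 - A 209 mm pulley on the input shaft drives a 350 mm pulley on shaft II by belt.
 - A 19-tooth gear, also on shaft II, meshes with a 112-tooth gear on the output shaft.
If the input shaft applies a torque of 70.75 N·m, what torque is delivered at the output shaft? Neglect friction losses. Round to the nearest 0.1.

belt 350/209 = 1.6746 → τ = 70.75·1.6746 = 118.48 N·m
gear mesh 112/19 = 5.8947 → τ = 118.48·5.8947 = 698.41 N·m

698.4 N·m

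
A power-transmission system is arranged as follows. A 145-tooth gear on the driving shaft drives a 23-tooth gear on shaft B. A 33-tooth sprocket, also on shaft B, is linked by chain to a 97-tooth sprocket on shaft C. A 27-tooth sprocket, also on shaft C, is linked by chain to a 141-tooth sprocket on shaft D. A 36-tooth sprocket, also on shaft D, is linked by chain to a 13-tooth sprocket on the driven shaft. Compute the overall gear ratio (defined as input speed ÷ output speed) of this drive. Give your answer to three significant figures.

Each stage contributes driven/driver: gear mesh 23/145 = 0.15862, chain 97/33 = 2.9394, chain 141/27 = 5.2222, chain 13/36 = 0.36111.
Overall: 0.15862 × 2.9394 × 5.2222 × 0.36111 = 0.87925.

0.879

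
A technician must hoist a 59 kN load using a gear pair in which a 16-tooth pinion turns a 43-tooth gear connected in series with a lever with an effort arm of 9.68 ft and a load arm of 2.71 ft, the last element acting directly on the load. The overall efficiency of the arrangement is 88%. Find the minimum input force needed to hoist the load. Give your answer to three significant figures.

Gear pair MA = 43/16 = 2.6875.
Lever MA = effort arm / load arm = 9.68/2.71 = 3.572.
Combined ideal MA = 2.6875 × 3.572 = 9.5996.
Actual MA = 9.5996 × 0.88 = 8.4477.
Effort = load / actual MA = 59 / 8.4477 = 6.9842 kN.

6.98 kN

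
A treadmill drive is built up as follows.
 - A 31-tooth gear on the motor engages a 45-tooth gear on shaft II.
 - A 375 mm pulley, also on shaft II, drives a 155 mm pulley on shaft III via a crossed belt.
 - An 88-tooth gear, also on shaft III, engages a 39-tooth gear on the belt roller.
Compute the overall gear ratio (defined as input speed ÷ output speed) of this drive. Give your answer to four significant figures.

0.2659

Each stage contributes driven/driver: gear mesh 45/31 = 1.4516, belt 155/375 = 0.41333, gear mesh 39/88 = 0.44318.
Overall: 1.4516 × 0.41333 × 0.44318 = 0.26591.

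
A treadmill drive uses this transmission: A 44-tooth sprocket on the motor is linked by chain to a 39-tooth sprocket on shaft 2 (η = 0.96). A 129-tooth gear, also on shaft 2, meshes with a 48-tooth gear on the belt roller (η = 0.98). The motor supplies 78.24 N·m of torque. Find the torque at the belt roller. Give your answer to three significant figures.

chain 39/44 = 0.88636 → τ = 78.24·0.88636·0.96 = 66.575 N·m
gear mesh 48/129 = 0.37209 → τ = 66.575·0.37209·0.98 = 24.277 N·m

24.3 N·m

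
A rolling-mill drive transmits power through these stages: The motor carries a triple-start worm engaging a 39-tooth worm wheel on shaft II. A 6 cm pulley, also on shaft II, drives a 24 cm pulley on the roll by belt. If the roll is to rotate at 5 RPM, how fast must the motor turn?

Overall ratio R = 13 × 4 = 52.
Required input speed = output speed × R = 5 × 52 = 260 RPM.

260 RPM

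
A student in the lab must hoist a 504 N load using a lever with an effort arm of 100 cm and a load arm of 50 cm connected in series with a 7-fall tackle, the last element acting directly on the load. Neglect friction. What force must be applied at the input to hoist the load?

Lever MA = effort arm / load arm = 100/50 = 2.
Block-and-tackle MA = number of supporting rope parts = 7.
Combined ideal MA = 2 × 7 = 14.
Effort = load / MA = 504 / 14 = 36 N.

36 N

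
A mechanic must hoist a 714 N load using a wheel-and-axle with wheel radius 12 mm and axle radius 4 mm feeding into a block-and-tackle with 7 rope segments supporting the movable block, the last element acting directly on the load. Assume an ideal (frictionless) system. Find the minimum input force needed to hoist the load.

34 N

Wheel-and-axle MA = R/r = 12/4 = 3.
Block-and-tackle MA = number of supporting rope parts = 7.
Combined ideal MA = 3 × 7 = 21.
Effort = load / MA = 714 / 21 = 34 N.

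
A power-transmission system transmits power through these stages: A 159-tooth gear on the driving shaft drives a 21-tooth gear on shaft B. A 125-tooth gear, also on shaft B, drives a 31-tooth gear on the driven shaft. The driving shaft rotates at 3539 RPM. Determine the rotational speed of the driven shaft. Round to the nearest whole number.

108046 RPM

Gear mesh: ratio = 21/159 = 0.13208, so shaft B turns at 3539 / 0.13208 = 26795 RPM.
Gear mesh: ratio = 31/125 = 0.248, so the driven shaft turns at 26795 / 0.248 = 1.0805e+05 RPM.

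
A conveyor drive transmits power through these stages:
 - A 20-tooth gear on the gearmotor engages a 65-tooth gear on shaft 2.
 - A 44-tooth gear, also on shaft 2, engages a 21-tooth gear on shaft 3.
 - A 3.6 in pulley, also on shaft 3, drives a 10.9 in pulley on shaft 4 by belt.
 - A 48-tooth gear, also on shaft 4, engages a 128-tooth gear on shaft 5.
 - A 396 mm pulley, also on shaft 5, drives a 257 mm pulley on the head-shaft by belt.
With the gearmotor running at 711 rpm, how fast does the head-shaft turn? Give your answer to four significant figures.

87.48 rpm

the gearmotor → shaft 2 (gear mesh, 65/20): 711 ÷ 3.25 = 218.77 rpm
shaft 2 → shaft 3 (gear mesh, 21/44): 218.77 ÷ 0.47727 = 458.37 rpm
shaft 3 → shaft 4 (belt, 10.9/3.6): 458.37 ÷ 3.0278 = 151.39 rpm
shaft 4 → shaft 5 (gear mesh, 128/48): 151.39 ÷ 2.6667 = 56.771 rpm
shaft 5 → the head-shaft (belt, 257/396): 56.771 ÷ 0.64899 = 87.476 rpm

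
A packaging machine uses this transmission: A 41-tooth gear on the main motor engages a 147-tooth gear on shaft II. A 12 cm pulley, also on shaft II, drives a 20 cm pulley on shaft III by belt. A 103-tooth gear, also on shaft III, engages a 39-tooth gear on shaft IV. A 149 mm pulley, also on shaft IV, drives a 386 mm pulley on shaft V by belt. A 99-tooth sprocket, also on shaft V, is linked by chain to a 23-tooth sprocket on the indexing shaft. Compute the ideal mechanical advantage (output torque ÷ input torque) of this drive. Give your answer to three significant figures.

Each stage contributes driven/driver: gear mesh 147/41 = 3.5854, belt 20/12 = 1.6667, gear mesh 39/103 = 0.37864, belt 386/149 = 2.5906, chain 23/99 = 0.23232.
Overall: 3.5854 × 1.6667 × 0.37864 × 2.5906 × 0.23232 = 1.3618.

1.36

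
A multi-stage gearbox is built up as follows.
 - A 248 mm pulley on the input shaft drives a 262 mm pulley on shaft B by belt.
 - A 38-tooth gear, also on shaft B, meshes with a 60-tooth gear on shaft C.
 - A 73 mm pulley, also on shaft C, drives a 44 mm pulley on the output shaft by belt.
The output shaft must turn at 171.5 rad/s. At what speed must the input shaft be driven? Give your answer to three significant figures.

172 rad/s

Overall ratio R = 1.0565 × 1.5789 × 0.60274 = 1.0054.
Required input speed = output speed × R = 171.5 × 1.0054 = 172.43 rad/s.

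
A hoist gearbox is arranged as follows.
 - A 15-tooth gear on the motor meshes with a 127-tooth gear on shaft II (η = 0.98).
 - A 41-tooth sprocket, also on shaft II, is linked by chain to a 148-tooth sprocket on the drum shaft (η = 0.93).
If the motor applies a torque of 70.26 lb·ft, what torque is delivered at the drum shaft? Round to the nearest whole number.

gear mesh 127/15 = 8.4667 → τ = 70.26·8.4667·0.98 = 582.97 lb·ft
chain 148/41 = 3.6098 → τ = 582.97·3.6098·0.93 = 1957.1 lb·ft

1957 lb·ft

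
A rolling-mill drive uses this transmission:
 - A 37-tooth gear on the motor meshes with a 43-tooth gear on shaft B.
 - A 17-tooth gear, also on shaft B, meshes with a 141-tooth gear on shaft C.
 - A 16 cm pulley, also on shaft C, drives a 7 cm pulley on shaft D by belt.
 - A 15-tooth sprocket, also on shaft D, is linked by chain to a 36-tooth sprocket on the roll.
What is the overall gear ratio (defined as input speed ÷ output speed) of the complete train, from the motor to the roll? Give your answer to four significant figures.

10.12

Each stage contributes driven/driver: gear mesh 43/37 = 1.1622, gear mesh 141/17 = 8.2941, belt 7/16 = 0.4375, chain 36/15 = 2.4.
Overall: 1.1622 × 8.2941 × 0.4375 × 2.4 = 10.121.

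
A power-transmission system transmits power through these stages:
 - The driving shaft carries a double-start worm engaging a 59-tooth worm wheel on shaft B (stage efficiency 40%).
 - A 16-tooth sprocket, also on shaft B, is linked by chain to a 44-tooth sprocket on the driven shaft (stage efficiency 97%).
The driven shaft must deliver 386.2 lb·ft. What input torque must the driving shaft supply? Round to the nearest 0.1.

12.3 lb·ft

Overall ratio R = 29.5 × 2.75 = 81.125; overall efficiency η = 0.40 × 0.97 = 0.3880.
Input torque = output torque / (R × η) = 386.2 / (81.125 × 0.3880) = 12.269 lb·ft.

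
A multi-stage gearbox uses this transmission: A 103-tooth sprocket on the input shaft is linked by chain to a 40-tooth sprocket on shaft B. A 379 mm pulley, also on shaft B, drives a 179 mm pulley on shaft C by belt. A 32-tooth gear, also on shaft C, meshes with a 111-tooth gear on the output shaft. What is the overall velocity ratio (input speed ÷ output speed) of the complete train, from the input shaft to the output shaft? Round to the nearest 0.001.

Each stage contributes driven/driver: chain 40/103 = 0.38835, belt 179/379 = 0.4723, gear mesh 111/32 = 3.4688.
Overall: 0.38835 × 0.4723 × 3.4688 = 0.63622.

0.636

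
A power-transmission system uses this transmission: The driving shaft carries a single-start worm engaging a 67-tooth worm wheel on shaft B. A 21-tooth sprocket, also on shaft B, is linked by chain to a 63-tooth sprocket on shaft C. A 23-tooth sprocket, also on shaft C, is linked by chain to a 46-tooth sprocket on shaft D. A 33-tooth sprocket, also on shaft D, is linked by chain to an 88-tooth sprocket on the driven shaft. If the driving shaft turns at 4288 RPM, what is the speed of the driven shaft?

4 RPM

the driving shaft → shaft B (worm, 67/1): 4288 ÷ 67 = 64 RPM
shaft B → shaft C (chain, 63/21): 64 ÷ 3 = 21.333 RPM
shaft C → shaft D (chain, 46/23): 21.333 ÷ 2 = 10.667 RPM
shaft D → the driven shaft (chain, 88/33): 10.667 ÷ 2.6667 = 4 RPM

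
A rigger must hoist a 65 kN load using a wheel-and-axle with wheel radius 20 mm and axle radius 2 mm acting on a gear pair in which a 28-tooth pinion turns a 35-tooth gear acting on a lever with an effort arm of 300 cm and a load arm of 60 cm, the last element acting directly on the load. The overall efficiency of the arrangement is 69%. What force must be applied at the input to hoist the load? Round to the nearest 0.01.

Wheel-and-axle MA = R/r = 20/2 = 10.
Gear pair MA = 35/28 = 1.25.
Lever MA = effort arm / load arm = 300/60 = 5.
Combined ideal MA = 10 × 1.25 × 5 = 62.5.
Actual MA = 62.5 × 0.69 = 43.125.
Effort = load / actual MA = 65 / 43.125 = 1.5072 kN.

1.51 kN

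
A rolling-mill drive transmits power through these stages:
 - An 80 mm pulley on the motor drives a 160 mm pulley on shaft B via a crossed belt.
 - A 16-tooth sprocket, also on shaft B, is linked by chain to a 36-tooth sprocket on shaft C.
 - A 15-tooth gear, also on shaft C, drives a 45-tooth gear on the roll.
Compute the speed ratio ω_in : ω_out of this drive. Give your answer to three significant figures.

Each stage contributes driven/driver: belt 160/80 = 2, chain 36/16 = 2.25, gear mesh 45/15 = 3.
Overall: 2 × 2.25 × 3 = 13.5.

13.5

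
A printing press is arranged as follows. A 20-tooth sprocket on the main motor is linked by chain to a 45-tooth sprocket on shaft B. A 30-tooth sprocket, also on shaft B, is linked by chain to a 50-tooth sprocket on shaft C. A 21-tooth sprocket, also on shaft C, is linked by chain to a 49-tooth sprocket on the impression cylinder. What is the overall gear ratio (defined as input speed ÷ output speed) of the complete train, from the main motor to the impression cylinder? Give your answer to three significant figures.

8.75

Each stage contributes driven/driver: chain 45/20 = 2.25, chain 50/30 = 1.6667, chain 49/21 = 2.3333.
Overall: 2.25 × 1.6667 × 2.3333 = 8.75.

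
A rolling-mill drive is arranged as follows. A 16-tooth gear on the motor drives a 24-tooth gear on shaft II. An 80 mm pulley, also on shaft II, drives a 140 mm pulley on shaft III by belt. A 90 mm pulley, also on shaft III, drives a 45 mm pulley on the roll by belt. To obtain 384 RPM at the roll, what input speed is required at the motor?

Overall ratio R = 1.5 × 1.75 × 0.5 = 1.3125.
Required input speed = output speed × R = 384 × 1.3125 = 504 RPM.

504 RPM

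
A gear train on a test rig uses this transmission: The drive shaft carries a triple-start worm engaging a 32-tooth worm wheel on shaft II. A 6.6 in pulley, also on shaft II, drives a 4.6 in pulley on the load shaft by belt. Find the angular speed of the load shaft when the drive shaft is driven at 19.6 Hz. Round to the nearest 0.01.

the drive shaft → shaft II (worm, 32/3): 19.6 ÷ 10.667 = 1.8375 Hz
shaft II → the load shaft (belt, 4.6/6.6): 1.8375 ÷ 0.69697 = 2.6364 Hz

2.64 Hz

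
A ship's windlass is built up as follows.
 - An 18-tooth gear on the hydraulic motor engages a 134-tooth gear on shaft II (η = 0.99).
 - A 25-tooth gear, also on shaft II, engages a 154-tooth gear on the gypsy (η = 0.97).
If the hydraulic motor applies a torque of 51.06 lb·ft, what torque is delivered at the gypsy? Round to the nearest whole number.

Gear mesh: ratio = 134/18 = 7.4444; torque at shaft II = 51.06 × 7.4444 × 0.99 = 376.31 lb·ft.
Gear mesh: ratio = 154/25 = 6.16; torque at the gypsy = 376.31 × 6.16 × 0.97 = 2248.5 lb·ft.

2249 lb·ft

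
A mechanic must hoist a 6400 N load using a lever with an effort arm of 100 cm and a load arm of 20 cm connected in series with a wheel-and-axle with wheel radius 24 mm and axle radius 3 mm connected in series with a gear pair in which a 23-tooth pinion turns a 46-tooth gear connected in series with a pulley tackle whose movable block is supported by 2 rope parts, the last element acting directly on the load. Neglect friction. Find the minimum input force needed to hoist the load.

40 N

Lever MA = effort arm / load arm = 100/20 = 5.
Wheel-and-axle MA = R/r = 24/3 = 8.
Gear pair MA = 46/23 = 2.
Block-and-tackle MA = number of supporting rope parts = 2.
Combined ideal MA = 5 × 8 × 2 × 2 = 160.
Effort = load / MA = 6400 / 160 = 40 N.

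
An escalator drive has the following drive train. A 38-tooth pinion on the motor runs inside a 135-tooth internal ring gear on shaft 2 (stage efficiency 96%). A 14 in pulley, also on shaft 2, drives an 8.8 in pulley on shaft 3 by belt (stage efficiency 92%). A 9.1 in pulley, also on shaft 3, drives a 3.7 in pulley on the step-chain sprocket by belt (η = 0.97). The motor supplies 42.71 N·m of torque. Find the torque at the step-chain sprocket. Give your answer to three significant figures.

internal gear 135/38 = 3.5526 → τ = 42.71·3.5526·0.96 = 145.66 N·m
belt 8.8/14 = 0.62857 → τ = 145.66·0.62857·0.92 = 84.235 N·m
belt 3.7/9.1 = 0.40659 → τ = 84.235·0.40659·0.97 = 33.222 N·m

33.2 N·m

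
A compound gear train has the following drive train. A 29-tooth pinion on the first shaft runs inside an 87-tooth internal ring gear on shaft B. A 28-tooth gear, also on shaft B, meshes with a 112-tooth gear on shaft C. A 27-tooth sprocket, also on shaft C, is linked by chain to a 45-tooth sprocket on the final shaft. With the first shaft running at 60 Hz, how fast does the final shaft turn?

Internal gear: ratio = 87/29 = 3, so shaft B turns at 60 / 3 = 20 Hz.
Gear mesh: ratio = 112/28 = 4, so shaft C turns at 20 / 4 = 5 Hz.
Chain: ratio = 45/27 = 1.6667, so the final shaft turns at 5 / 1.6667 = 3 Hz.

3 Hz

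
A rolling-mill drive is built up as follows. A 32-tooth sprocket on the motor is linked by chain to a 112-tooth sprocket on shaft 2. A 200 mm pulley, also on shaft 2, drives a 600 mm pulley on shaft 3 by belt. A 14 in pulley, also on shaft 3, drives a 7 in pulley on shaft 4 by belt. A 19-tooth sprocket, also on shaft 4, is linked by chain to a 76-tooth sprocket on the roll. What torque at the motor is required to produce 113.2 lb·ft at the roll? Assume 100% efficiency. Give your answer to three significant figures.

Overall ratio R = 3.5 × 3 × 0.5 × 4 = 21.
Input torque = output torque / R = 113.2 / 21 = 5.3905 lb·ft.

5.39 lb·ft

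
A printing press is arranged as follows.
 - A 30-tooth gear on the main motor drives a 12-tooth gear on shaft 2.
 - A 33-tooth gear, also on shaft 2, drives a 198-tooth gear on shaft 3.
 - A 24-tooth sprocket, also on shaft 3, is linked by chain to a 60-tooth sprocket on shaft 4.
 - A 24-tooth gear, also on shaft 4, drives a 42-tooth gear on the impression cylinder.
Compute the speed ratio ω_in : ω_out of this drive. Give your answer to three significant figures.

Each stage contributes driven/driver: gear mesh 12/30 = 0.4, gear mesh 198/33 = 6, chain 60/24 = 2.5, gear mesh 42/24 = 1.75.
Overall: 0.4 × 6 × 2.5 × 1.75 = 10.5.

10.5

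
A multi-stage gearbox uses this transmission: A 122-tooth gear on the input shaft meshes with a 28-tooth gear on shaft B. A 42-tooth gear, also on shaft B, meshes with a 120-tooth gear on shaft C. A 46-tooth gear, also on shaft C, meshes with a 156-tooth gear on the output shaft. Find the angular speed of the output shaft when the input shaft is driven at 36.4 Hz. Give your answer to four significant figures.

16.37 Hz

the input shaft → shaft B (gear mesh, 28/122): 36.4 ÷ 0.22951 = 158.6 Hz
shaft B → shaft C (gear mesh, 120/42): 158.6 ÷ 2.8571 = 55.51 Hz
shaft C → the output shaft (gear mesh, 156/46): 55.51 ÷ 3.3913 = 16.368 Hz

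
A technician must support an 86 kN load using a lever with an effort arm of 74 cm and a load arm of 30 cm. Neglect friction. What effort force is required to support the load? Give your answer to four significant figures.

34.86 kN

Lever MA = effort arm / load arm = 74/30 = 2.4667.
Effort = load / MA = 86 / 2.4667 = 34.865 kN.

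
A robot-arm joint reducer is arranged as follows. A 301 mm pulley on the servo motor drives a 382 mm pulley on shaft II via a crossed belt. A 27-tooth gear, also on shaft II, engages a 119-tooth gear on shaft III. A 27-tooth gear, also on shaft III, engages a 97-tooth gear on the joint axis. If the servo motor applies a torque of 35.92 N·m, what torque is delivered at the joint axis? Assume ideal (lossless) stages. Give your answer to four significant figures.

Belt: ratio = 382/301 = 1.2691; torque at shaft II = 35.92 × 1.2691 = 45.586 N·m.
Gear mesh: ratio = 119/27 = 4.4074; torque at shaft III = 45.586 × 4.4074 = 200.92 N·m.
Gear mesh: ratio = 97/27 = 3.5926; torque at the joint axis = 200.92 × 3.5926 = 721.81 N·m.

721.8 N·m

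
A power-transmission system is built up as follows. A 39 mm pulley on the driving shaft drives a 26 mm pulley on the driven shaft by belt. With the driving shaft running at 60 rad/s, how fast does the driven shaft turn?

90 rad/s

belt 26/39 = 0.66667 → 60/0.66667 = 90 rad/s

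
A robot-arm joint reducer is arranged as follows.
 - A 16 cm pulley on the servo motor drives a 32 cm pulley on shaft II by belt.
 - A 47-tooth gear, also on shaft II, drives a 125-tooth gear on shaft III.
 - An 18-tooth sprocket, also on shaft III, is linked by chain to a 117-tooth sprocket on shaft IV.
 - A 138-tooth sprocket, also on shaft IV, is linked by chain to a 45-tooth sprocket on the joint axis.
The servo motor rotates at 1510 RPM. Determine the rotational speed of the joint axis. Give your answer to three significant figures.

134 RPM

belt 32/16 = 2 → 1510/2 = 755 RPM
gear mesh 125/47 = 2.6596 → 755/2.6596 = 283.88 RPM
chain 117/18 = 6.5 → 283.88/6.5 = 43.674 RPM
chain 45/138 = 0.32609 → 43.674/0.32609 = 133.93 RPM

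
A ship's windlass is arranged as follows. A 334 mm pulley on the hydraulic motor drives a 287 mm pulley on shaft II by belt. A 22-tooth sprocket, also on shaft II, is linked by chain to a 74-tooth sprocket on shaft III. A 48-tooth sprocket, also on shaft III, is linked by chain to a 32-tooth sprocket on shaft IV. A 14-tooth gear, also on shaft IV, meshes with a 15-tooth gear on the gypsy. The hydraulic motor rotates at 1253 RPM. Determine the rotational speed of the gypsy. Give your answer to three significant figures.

607 RPM

belt 287/334 = 0.85928 → 1253/0.85928 = 1458.2 RPM
chain 74/22 = 3.3636 → 1458.2/3.3636 = 433.52 RPM
chain 32/48 = 0.66667 → 433.52/0.66667 = 650.28 RPM
gear mesh 15/14 = 1.0714 → 650.28/1.0714 = 606.92 RPM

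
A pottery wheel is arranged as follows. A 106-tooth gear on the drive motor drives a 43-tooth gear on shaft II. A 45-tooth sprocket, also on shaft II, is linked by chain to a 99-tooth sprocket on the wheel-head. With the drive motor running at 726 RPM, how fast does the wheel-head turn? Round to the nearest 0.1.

the drive motor → shaft II (gear mesh, 43/106): 726 ÷ 0.40566 = 1789.7 RPM
shaft II → the wheel-head (chain, 99/45): 1789.7 ÷ 2.2 = 813.49 RPM

813.5 RPM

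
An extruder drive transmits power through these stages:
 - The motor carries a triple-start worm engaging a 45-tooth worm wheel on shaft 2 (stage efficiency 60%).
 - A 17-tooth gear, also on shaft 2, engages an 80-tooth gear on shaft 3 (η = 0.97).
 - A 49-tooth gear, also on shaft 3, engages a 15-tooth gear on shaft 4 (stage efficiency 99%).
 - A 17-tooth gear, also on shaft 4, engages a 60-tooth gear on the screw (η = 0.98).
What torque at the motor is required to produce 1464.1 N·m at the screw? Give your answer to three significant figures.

Overall ratio R = 15 × 4.7059 × 0.30612 × 3.5294 = 76.266; overall efficiency η = 0.60 × 0.97 × 0.99 × 0.98 = 0.5647.
Input torque = output torque / (R × η) = 1464.1 / (76.266 × 0.5647) = 33.998 N·m.

34.0 N·m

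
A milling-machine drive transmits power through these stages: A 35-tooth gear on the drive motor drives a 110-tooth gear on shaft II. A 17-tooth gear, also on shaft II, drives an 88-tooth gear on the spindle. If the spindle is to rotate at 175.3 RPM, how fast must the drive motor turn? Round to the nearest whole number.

2852 RPM

Overall ratio R = 3.1429 × 5.1765 = 16.269.
Required input speed = output speed × R = 175.3 × 16.269 = 2851.9 RPM.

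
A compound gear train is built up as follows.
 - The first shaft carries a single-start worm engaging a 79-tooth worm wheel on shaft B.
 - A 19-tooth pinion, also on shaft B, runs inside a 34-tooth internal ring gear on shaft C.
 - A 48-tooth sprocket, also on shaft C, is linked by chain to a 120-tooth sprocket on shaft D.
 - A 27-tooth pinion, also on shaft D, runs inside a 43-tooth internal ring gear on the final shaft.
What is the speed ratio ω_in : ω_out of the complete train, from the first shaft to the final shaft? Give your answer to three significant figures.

563

Each stage contributes driven/driver: worm 79/1 = 79, internal gear 34/19 = 1.7895, chain 120/48 = 2.5, internal gear 43/27 = 1.5926.
Overall: 79 × 1.7895 × 2.5 × 1.5926 = 562.86.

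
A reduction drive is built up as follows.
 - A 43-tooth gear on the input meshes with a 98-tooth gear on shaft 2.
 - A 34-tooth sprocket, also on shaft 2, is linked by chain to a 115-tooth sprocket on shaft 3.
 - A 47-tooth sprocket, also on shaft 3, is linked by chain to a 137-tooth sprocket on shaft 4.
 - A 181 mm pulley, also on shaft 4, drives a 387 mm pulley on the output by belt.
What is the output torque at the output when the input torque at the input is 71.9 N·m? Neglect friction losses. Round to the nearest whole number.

gear mesh 98/43 = 2.2791 → τ = 71.9·2.2791 = 163.87 N·m
chain 115/34 = 3.3824 → τ = 163.87·3.3824 = 554.25 N·m
chain 137/47 = 2.9149 → τ = 554.25·2.9149 = 1615.6 N·m
belt 387/181 = 2.1381 → τ = 1615.6·2.1381 = 3454.3 N·m

3454 N·m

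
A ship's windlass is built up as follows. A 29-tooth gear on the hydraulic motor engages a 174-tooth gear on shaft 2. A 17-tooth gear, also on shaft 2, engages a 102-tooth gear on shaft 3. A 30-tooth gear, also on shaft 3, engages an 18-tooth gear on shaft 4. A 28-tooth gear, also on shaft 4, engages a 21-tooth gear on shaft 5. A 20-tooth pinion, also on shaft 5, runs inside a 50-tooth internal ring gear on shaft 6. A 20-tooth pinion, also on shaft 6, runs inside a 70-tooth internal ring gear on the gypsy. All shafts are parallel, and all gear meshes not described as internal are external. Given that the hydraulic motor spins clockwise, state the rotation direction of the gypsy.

clockwise

the hydraulic motor → shaft 2: external mesh, 1 reversal → CCW.
shaft 2 → shaft 3: external mesh, 1 reversal → CW.
shaft 3 → shaft 4: external mesh, 1 reversal → CCW.
shaft 4 → shaft 5: external mesh, 1 reversal → CW.
shaft 5 → shaft 6: internal mesh, same direction → CW.
shaft 6 → the gypsy: internal mesh, same direction → CW.
4 reversals in total — an even number — so the gypsy turns the same way as the hydraulic motor.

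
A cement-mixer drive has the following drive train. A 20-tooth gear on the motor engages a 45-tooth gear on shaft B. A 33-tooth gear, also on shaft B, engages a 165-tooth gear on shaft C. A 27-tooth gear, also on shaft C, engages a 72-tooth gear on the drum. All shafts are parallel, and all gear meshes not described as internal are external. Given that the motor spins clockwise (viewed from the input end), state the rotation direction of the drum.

the motor → shaft B: external mesh, 1 reversal → CCW.
shaft B → shaft C: external mesh, 1 reversal → CW.
shaft C → the drum: external mesh, 1 reversal → CCW.
3 reversals in total — an odd number — so the drum turns opposite to the motor.

counterclockwise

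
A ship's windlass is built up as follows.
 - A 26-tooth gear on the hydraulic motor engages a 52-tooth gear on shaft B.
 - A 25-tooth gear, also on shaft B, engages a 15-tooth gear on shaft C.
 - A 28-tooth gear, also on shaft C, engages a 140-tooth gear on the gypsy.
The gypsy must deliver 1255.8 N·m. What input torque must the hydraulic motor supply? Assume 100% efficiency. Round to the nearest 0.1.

Overall ratio R = 2 × 0.6 × 5 = 6.
Input torque = output torque / R = 1255.8 / 6 = 209.3 N·m.

209.3 N·m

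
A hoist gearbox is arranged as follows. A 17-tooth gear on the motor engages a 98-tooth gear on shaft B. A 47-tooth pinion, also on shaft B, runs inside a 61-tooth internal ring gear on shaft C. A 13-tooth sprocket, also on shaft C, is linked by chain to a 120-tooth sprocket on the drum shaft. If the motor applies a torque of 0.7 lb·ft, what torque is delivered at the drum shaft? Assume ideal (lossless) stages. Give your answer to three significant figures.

gear mesh 98/17 = 5.7647 → τ = 0.7·5.7647 = 4.0353 lb·ft
internal gear 61/47 = 1.2979 → τ = 4.0353·1.2979 = 5.2373 lb·ft
chain 120/13 = 9.2308 → τ = 5.2373·9.2308 = 48.344 lb·ft

48.3 lb·ft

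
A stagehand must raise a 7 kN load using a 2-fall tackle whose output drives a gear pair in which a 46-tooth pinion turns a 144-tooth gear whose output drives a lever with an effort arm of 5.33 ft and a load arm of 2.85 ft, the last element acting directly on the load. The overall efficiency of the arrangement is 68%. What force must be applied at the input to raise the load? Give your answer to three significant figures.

Block-and-tackle MA = number of supporting rope parts = 2.
Gear pair MA = 144/46 = 3.1304.
Lever MA = effort arm / load arm = 5.33/2.85 = 1.8702.
Combined ideal MA = 2 × 3.1304 × 1.8702 = 11.709.
Actual MA = 11.709 × 0.68 = 7.9621.
Effort = load / actual MA = 7 / 7.9621 = 0.87917 kN.

0.879 kN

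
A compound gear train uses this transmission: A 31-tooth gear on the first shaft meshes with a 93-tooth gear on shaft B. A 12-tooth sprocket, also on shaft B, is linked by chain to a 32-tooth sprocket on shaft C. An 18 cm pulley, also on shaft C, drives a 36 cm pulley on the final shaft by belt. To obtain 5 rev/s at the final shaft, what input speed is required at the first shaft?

Overall ratio R = 3 × 2.6667 × 2 = 16.
Required input speed = output speed × R = 5 × 16 = 80 rev/s.

80 rev/s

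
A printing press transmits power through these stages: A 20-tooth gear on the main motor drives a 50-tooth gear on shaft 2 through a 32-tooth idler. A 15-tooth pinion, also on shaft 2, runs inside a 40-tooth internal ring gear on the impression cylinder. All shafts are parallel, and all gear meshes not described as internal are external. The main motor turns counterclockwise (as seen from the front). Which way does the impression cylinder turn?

counterclockwise

the main motor → shaft 2: driver → idler → driven is 2 external meshes, 2 reversals → CCW.
shaft 2 → the impression cylinder: internal mesh, same direction → CCW.
2 reversals in total — an even number — so the impression cylinder turns the same way as the main motor.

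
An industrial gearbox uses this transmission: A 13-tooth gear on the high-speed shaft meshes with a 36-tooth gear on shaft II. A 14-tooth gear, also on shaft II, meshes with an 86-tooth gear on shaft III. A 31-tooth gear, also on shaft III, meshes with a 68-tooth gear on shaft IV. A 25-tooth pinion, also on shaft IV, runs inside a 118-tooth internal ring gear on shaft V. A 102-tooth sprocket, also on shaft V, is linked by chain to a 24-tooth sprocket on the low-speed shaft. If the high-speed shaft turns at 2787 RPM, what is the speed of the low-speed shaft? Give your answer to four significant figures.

gear mesh 36/13 = 2.7692 → 2787/2.7692 = 1006.4 RPM
gear mesh 86/14 = 6.1429 → 1006.4/6.1429 = 163.84 RPM
gear mesh 68/31 = 2.1935 → 163.84/2.1935 = 74.69 RPM
internal gear 118/25 = 4.72 → 74.69/4.72 = 15.824 RPM
chain 24/102 = 0.23529 → 15.824/0.23529 = 67.252 RPM

67.25 RPM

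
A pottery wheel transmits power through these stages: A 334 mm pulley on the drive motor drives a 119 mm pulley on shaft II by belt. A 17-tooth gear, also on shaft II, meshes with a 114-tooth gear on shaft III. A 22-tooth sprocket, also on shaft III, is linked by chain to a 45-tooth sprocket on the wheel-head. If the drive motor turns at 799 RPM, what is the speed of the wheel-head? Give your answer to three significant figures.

the drive motor → shaft II (belt, 119/334): 799 ÷ 0.35629 = 2242.6 RPM
shaft II → shaft III (gear mesh, 114/17): 2242.6 ÷ 6.7059 = 334.42 RPM
shaft III → the wheel-head (chain, 45/22): 334.42 ÷ 2.0455 = 163.49 RPM

163 RPM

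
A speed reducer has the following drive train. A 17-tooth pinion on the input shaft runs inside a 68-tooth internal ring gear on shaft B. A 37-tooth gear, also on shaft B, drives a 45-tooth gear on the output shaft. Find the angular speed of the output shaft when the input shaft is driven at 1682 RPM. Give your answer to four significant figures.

345.7 RPM

internal gear 68/17 = 4 → 1682/4 = 420.5 RPM
gear mesh 45/37 = 1.2162 → 420.5/1.2162 = 345.74 RPM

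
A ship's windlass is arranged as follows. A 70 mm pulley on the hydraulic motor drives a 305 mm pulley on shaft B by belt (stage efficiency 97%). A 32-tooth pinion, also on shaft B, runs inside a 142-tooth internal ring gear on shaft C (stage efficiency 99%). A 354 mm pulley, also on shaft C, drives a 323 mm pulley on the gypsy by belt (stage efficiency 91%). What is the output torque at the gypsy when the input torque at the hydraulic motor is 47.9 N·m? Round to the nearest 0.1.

738.5 N·m

Belt: ratio = 305/70 = 4.3571; torque at shaft B = 47.9 × 4.3571 × 0.97 = 202.45 N·m.
Internal gear: ratio = 142/32 = 4.4375; torque at shaft C = 202.45 × 4.4375 × 0.99 = 889.37 N·m.
Belt: ratio = 323/354 = 0.91243; torque at the gypsy = 889.37 × 0.91243 × 0.91 = 738.45 N·m.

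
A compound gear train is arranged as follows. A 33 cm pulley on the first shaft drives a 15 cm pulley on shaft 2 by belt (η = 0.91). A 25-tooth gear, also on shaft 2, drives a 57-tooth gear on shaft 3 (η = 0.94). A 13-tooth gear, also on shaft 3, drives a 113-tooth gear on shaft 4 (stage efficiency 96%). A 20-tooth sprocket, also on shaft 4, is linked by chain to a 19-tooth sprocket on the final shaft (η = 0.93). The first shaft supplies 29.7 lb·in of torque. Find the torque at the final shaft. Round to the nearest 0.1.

belt 15/33 = 0.45455 → τ = 29.7·0.45455·0.91 = 12.285 lb·in
gear mesh 57/25 = 2.28 → τ = 12.285·2.28·0.94 = 26.329 lb·in
gear mesh 113/13 = 8.6923 → τ = 26.329·8.6923·0.96 = 219.71 lb·in
chain 19/20 = 0.95 → τ = 219.71·0.95·0.93 = 194.11 lb·in

194.1 lb·in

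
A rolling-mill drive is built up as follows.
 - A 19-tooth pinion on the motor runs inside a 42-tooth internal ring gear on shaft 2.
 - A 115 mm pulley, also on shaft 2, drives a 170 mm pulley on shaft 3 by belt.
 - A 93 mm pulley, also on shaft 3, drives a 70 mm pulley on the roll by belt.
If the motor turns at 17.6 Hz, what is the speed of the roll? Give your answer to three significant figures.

7.16 Hz

Internal gear: ratio = 42/19 = 2.2105, so shaft 2 turns at 17.6 / 2.2105 = 7.9619 Hz.
Belt: ratio = 170/115 = 1.4783, so shaft 3 turns at 7.9619 / 1.4783 = 5.386 Hz.
Belt: ratio = 70/93 = 0.75269, so the roll turns at 5.386 / 0.75269 = 7.1557 Hz.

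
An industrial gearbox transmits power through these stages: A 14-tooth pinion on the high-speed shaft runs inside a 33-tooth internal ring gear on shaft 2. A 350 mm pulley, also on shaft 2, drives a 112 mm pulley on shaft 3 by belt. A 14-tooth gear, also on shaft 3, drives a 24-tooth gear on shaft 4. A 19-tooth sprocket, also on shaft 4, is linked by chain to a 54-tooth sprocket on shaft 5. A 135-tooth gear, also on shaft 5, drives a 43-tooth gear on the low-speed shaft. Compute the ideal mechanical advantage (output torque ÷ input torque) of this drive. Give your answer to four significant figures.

Each stage contributes driven/driver: internal gear 33/14 = 2.3571, belt 112/350 = 0.32, gear mesh 24/14 = 1.7143, chain 54/19 = 2.8421, gear mesh 43/135 = 0.31852.
Overall: 2.3571 × 0.32 × 1.7143 × 2.8421 × 0.31852 = 1.1706.

1.171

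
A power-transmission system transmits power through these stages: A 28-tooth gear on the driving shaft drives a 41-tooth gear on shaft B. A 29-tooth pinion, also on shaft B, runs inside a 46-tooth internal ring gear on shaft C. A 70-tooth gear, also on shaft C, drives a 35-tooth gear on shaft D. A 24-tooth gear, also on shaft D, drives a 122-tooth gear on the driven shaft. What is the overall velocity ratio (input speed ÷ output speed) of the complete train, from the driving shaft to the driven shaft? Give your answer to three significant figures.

Each stage contributes driven/driver: gear mesh 41/28 = 1.4643, internal gear 46/29 = 1.5862, gear mesh 35/70 = 0.5, gear mesh 122/24 = 5.0833.
Overall: 1.4643 × 1.5862 × 0.5 × 5.0833 = 5.9034.

5.90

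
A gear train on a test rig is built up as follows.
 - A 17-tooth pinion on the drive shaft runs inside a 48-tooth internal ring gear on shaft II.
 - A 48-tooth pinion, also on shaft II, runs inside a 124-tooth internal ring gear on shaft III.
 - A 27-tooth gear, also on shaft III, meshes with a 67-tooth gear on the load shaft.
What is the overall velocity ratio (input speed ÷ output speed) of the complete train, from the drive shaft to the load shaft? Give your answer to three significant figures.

Each stage contributes driven/driver: internal gear 48/17 = 2.8235, internal gear 124/48 = 2.5833, gear mesh 67/27 = 2.4815.
Overall: 2.8235 × 2.5833 × 2.4815 = 18.1.

18.1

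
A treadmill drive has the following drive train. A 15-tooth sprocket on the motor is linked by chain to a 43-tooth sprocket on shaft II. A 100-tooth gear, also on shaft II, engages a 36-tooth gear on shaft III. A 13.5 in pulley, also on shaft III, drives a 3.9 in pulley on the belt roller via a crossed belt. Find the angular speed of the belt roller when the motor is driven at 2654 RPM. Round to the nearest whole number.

8902 RPM

chain 43/15 = 2.8667 → 2654/2.8667 = 925.81 RPM
gear mesh 36/100 = 0.36 → 925.81/0.36 = 2571.7 RPM
belt 3.9/13.5 = 0.28889 → 2571.7/0.28889 = 8902.1 RPM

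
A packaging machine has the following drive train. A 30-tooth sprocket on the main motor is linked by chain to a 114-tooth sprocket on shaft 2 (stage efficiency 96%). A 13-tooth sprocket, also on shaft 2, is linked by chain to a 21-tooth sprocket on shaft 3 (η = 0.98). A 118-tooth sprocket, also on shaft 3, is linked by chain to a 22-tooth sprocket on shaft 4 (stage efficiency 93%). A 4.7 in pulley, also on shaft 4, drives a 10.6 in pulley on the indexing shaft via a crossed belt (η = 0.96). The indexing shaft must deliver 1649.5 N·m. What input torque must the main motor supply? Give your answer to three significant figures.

Overall ratio R = 3.8 × 1.6154 × 0.18644 × 2.2553 = 2.5811; overall efficiency η = 0.96 × 0.98 × 0.93 × 0.96 = 0.8399.
Input torque = output torque / (R × η) = 1649.5 / (2.5811 × 0.8399) = 760.84 N·m.

761 N·m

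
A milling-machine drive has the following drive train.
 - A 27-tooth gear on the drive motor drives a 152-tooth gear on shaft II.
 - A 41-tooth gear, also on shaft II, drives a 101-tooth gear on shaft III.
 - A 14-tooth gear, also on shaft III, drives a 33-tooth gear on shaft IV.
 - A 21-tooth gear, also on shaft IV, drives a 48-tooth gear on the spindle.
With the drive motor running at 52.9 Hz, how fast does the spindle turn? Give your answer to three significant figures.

Gear mesh: ratio = 152/27 = 5.6296, so shaft II turns at 52.9 / 5.6296 = 9.3967 Hz.
Gear mesh: ratio = 101/41 = 2.4634, so shaft III turns at 9.3967 / 2.4634 = 3.8145 Hz.
Gear mesh: ratio = 33/14 = 2.3571, so shaft IV turns at 3.8145 / 2.3571 = 1.6183 Hz.
Gear mesh: ratio = 48/21 = 2.2857, so the spindle turns at 1.6183 / 2.2857 = 0.708 Hz.

0.708 Hz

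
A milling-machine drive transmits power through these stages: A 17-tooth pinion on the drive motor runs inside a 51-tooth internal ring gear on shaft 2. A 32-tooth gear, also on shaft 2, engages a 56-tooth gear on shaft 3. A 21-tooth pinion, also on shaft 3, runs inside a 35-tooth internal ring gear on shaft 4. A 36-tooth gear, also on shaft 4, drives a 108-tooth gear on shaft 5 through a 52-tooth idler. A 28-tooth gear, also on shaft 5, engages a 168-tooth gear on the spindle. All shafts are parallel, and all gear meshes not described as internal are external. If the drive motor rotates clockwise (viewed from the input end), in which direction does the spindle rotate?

clockwise

the drive motor → shaft 2: internal mesh, same direction → CW.
shaft 2 → shaft 3: external mesh, 1 reversal → CCW.
shaft 3 → shaft 4: internal mesh, same direction → CCW.
shaft 4 → shaft 5: driver → idler → driven is 2 external meshes, 2 reversals → CCW.
shaft 5 → the spindle: external mesh, 1 reversal → CW.
4 reversals in total — an even number — so the spindle turns the same way as the drive motor.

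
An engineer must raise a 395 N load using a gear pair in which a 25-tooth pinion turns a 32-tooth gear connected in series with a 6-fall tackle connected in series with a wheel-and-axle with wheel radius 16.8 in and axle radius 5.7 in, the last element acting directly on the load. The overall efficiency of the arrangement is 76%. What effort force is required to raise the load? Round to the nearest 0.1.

Gear pair MA = 32/25 = 1.28.
Block-and-tackle MA = number of supporting rope parts = 6.
Wheel-and-axle MA = R/r = 16.8/5.7 = 2.9474.
Combined ideal MA = 1.28 × 6 × 2.9474 = 22.636.
Actual MA = 22.636 × 0.76 = 17.203.
Effort = load / actual MA = 395 / 17.203 = 22.961 N.

23.0 N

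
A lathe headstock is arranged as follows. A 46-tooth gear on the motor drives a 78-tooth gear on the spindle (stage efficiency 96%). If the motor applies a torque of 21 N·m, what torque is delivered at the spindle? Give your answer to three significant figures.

34.2 N·m

gear mesh 78/46 = 1.6957 → τ = 21·1.6957·0.96 = 34.184 N·m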